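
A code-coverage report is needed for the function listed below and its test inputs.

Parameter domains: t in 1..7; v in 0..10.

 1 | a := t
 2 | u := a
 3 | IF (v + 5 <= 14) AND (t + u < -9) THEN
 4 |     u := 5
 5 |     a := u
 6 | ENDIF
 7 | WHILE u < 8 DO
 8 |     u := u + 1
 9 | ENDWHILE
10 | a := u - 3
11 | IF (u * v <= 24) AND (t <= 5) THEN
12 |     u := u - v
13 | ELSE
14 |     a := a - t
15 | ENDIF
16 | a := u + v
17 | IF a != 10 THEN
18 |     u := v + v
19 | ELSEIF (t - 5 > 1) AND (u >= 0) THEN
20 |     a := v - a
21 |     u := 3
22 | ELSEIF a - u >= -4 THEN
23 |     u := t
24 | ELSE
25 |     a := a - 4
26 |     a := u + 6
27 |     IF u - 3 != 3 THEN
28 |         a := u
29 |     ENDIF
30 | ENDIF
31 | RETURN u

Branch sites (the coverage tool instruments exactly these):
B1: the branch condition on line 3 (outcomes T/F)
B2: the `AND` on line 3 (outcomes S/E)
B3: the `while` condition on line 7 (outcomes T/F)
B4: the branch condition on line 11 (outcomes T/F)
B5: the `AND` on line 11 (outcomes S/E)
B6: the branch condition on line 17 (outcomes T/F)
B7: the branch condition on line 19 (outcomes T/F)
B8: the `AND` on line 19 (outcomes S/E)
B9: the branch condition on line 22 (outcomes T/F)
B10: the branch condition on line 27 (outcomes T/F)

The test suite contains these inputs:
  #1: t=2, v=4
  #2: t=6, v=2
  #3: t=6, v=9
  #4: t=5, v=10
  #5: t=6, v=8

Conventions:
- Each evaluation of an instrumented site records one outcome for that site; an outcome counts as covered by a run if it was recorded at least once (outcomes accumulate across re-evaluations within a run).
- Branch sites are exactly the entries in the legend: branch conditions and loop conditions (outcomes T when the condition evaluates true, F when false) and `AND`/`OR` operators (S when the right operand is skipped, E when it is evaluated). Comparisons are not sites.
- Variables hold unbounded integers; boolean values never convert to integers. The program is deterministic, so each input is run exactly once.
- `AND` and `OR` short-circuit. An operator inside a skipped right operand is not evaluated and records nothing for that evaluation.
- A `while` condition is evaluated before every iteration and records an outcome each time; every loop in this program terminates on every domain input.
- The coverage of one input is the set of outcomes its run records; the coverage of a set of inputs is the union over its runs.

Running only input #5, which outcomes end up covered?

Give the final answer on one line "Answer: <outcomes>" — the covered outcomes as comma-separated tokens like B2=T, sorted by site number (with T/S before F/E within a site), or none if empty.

Running input #5 (t=6, v=8), event by event:
  B2->E, B1->F, B3->T, B3->T, B3->F, B5->S, B4->F, B6->T
deduplicating events, the covered set is: B1=F, B2=E, B3=T, B3=F, B4=F, B5=S, B6=T

Answer: B1=F, B2=E, B3=T, B3=F, B4=F, B5=S, B6=T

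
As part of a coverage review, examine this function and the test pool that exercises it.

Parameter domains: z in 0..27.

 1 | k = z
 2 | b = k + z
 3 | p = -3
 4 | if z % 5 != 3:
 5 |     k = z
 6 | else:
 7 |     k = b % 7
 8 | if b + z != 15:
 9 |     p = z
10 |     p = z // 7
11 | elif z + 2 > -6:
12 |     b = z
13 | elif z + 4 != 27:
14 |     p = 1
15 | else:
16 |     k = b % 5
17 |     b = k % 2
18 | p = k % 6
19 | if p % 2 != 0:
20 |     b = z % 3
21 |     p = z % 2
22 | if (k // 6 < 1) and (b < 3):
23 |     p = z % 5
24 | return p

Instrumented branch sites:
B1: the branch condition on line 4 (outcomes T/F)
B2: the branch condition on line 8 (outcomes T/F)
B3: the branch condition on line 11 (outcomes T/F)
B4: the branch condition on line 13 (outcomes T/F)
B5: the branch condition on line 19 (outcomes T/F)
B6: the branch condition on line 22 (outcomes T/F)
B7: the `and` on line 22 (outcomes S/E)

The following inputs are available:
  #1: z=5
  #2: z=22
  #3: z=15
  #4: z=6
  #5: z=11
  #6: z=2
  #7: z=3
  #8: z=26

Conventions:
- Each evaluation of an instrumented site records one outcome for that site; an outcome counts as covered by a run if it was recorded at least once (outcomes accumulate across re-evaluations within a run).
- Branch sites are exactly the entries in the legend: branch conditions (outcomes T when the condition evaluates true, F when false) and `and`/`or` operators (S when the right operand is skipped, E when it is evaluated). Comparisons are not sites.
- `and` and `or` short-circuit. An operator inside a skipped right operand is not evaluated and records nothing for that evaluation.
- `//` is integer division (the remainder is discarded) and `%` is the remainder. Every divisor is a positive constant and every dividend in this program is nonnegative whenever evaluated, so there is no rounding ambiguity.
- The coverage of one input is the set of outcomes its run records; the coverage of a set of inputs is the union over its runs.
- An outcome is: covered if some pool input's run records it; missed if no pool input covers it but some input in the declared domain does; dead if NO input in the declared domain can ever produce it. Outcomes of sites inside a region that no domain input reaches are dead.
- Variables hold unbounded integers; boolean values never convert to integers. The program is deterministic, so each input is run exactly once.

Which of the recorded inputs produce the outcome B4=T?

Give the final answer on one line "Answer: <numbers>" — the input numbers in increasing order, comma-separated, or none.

input #1 (z=5): does not produce B4=T
input #2 (z=22): does not produce B4=T
input #3 (z=15): does not produce B4=T
input #4 (z=6): does not produce B4=T
input #5 (z=11): does not produce B4=T
input #6 (z=2): does not produce B4=T
input #7 (z=3): does not produce B4=T
input #8 (z=26): does not produce B4=T

Answer: none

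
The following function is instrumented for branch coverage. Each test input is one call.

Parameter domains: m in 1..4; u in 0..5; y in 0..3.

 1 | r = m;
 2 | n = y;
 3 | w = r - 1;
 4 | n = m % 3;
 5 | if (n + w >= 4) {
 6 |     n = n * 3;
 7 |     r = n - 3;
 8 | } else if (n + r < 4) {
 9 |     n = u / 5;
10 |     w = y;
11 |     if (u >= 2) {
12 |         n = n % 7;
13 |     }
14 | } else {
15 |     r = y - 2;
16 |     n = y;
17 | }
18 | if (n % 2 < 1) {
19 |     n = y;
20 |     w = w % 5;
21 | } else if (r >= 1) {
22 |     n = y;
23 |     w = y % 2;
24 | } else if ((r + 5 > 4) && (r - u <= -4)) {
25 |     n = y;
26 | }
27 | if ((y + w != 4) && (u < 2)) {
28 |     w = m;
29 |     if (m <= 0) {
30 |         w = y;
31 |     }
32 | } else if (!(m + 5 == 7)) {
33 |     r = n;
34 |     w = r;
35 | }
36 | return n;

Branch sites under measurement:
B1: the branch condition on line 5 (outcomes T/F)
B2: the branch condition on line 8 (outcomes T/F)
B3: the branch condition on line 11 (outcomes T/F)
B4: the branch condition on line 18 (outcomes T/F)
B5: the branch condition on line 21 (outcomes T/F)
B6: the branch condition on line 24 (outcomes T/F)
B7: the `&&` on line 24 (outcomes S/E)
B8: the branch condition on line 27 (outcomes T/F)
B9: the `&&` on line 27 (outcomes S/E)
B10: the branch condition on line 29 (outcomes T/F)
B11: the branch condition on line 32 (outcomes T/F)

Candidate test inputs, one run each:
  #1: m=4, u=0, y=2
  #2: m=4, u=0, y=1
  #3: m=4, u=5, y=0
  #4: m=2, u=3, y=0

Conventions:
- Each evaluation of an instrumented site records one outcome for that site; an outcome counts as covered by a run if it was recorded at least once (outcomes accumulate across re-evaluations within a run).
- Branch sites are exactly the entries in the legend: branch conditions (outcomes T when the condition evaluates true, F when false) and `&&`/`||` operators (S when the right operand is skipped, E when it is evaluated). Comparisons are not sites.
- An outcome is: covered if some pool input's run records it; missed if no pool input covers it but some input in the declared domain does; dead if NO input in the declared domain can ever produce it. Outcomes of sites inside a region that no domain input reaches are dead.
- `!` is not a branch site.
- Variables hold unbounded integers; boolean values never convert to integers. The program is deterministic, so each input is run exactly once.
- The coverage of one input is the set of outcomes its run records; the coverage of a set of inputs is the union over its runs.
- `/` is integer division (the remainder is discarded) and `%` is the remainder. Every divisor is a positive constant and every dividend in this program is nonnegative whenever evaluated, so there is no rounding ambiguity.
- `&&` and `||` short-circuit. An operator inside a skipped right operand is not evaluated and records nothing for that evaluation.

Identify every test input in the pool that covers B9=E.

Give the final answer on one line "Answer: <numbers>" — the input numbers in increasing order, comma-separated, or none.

input #1 (m=4, u=0, y=2): covers B9=E
input #2 (m=4, u=0, y=1): misses B9=E
input #3 (m=4, u=5, y=0): covers B9=E
input #4 (m=2, u=3, y=0): covers B9=E

Answer: 1, 3, 4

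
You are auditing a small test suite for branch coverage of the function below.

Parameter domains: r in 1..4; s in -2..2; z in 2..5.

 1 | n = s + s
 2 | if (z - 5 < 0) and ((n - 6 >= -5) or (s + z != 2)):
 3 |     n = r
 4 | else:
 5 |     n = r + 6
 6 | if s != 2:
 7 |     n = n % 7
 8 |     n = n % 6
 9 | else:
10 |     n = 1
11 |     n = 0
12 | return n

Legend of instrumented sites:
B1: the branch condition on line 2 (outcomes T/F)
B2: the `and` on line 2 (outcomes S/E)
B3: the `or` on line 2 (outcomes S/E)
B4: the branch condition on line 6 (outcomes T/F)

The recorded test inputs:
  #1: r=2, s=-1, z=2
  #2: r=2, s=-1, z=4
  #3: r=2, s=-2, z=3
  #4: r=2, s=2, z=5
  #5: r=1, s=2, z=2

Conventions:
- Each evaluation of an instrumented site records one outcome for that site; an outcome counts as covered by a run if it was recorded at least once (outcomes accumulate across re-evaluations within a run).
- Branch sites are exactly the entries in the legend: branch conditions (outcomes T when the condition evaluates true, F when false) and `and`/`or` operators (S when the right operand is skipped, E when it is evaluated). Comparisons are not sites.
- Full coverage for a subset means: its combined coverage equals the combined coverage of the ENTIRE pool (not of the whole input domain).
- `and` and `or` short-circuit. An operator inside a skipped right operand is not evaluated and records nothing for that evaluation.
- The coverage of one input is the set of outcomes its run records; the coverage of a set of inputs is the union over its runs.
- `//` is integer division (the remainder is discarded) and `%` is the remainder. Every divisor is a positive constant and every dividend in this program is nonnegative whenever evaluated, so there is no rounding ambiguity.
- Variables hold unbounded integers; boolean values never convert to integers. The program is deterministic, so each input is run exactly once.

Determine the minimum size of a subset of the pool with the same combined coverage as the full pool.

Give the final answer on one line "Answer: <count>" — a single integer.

#1 (r=2, s=-1, z=2) -> covered: B1=T, B2=E, B3=E, B4=T
#2 (r=2, s=-1, z=4) -> covered: B1=T, B2=E, B3=E, B4=T
#3 (r=2, s=-2, z=3) -> covered: B1=T, B2=E, B3=E, B4=T
#4 (r=2, s=2, z=5) -> covered: B1=F, B2=S, B4=F
#5 (r=1, s=2, z=2) -> covered: B1=T, B2=E, B3=S, B4=F
together the pool reaches 8 outcomes: B1=T, B1=F, B2=S, B2=E, B3=S, B3=E, B4=T, B4=F
no size-1 subset reaches all 8 outcomes (best union: 4/8)
no size-2 subset reaches all 8 outcomes (best union: 7/8)
size 3: inputs {1, 4, 5} cover all 8 outcomes, and no lexicographically smaller subset of this size does

Answer: 3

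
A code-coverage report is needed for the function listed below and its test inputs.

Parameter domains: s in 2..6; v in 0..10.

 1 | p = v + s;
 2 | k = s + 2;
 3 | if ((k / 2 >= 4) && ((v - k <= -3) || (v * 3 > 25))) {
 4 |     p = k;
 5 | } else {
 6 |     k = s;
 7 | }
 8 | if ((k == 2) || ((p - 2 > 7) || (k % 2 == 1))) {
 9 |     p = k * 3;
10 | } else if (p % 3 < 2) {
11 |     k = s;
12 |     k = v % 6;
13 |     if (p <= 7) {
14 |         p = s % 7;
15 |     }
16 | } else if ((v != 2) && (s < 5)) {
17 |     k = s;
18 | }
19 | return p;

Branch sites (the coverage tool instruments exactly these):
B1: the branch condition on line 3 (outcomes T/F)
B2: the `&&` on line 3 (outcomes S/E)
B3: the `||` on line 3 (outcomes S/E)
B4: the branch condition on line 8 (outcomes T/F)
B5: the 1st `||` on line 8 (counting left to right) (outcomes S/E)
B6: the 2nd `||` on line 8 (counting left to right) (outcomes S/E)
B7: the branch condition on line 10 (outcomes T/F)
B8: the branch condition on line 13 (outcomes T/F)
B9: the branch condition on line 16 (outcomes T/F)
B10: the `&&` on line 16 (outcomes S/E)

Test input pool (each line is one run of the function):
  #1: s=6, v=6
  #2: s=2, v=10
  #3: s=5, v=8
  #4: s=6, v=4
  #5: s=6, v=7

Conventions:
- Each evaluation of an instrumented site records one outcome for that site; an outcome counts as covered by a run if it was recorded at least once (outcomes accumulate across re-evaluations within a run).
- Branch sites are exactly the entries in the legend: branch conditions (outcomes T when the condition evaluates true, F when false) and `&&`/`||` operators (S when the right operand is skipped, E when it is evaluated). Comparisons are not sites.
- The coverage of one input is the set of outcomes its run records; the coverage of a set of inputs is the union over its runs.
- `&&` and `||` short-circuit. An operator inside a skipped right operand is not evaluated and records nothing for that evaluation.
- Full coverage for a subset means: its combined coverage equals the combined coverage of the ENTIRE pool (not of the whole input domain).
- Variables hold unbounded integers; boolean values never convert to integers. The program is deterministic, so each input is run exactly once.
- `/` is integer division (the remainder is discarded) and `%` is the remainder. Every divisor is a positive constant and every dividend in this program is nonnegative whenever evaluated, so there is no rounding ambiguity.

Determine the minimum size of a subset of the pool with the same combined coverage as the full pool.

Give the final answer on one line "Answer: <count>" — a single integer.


test 1 (s=6, v=6) fires B2->E, B3->E, B1->F, B5->E, B6->S, B4->T; hits B1=F, B2=E, B3=E, B4=T, B5=E, B6=S
test 2 (s=2, v=10) fires B2->S, B1->F, B5->S, B4->T; hits B1=F, B2=S, B4=T, B5=S
test 3 (s=5, v=8) fires B2->S, B1->F, B5->E, B6->S, B4->T; hits B1=F, B2=S, B4=T, B5=E, B6=S
test 4 (s=6, v=4) fires B2->E, B3->S, B1->T, B5->E, B6->E, B4->F, B7->F, B10->E, B9->F; hits B1=T, B2=E, B3=S, B4=F, B5=E, B6=E, B7=F, B9=F, B10=E
test 5 (s=6, v=7) fires B2->E, B3->E, B1->F, B5->E, B6->S, B4->T; hits B1=F, B2=E, B3=E, B4=T, B5=E, B6=S
together the pool reaches 15 outcomes: B1=T, B1=F, B2=S, B2=E, B3=S, B3=E, B4=T, B4=F, B5=S, B5=E, B6=S, B6=E, B7=F, B9=F, B10=E
size 1 is not enough: best union over all size-1 subsets is 9/15
size 2 is not enough: best union over all size-2 subsets is 13/15
the canonical winner is {1, 2, 4}: size 3, full 15-outcome coverage, earliest index list among size-3 covers
Answer: 3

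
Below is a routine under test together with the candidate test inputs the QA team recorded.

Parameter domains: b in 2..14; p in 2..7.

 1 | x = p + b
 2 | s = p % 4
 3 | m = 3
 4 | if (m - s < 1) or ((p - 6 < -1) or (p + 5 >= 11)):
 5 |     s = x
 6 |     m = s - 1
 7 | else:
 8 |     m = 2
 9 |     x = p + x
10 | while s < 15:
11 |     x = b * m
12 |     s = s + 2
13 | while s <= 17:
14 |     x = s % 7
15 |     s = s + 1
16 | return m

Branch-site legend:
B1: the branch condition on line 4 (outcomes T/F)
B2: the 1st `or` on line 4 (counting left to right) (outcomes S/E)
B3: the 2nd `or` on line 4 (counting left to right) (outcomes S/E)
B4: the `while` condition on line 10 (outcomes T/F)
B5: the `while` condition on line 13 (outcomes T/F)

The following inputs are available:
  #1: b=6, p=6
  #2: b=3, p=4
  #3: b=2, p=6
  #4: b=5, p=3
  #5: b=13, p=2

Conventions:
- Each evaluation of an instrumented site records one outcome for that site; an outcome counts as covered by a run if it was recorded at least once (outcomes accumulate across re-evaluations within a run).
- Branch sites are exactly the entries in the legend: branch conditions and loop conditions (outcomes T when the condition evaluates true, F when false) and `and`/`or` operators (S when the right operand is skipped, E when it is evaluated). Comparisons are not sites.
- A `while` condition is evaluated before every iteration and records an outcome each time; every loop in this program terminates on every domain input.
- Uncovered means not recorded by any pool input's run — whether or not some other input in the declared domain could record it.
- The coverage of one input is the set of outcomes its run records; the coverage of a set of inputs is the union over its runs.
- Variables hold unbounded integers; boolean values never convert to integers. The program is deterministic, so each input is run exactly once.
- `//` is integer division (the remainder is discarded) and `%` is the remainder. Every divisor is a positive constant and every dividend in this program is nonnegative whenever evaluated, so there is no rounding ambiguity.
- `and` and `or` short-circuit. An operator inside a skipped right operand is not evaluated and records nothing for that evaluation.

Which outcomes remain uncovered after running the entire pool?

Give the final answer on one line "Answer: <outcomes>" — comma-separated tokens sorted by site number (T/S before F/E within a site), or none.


input #1 (b=6, p=6): events B2->E, B3->E, B1->T, B4->T, B4->T, B4->F, B5->T, B5->T, B5->F; covers B1=T, B2=E, B3=E, B4=T, B4=F, B5=T, B5=F
input #2 (b=3, p=4): events B2->E, B3->S, B1->T, B4->T, B4->T, B4->T, B4->T, B4->F, B5->T, B5->T, B5->T, B5->F; covers B1=T, B2=E, B3=S, B4=T, B4=F, B5=T, B5=F
input #3 (b=2, p=6): events B2->E, B3->E, B1->T, B4->T, B4->T, B4->T, B4->T, B4->F, B5->T, B5->T, B5->F; covers B1=T, B2=E, B3=E, B4=T, B4=F, B5=T, B5=F
input #4 (b=5, p=3): events B2->S, B1->T, B4->T, B4->T, B4->T, B4->T, B4->F, B5->T, B5->T, B5->F; covers B1=T, B2=S, B4=T, B4=F, B5=T, B5=F
input #5 (b=13, p=2): events B2->E, B3->S, B1->T, B4->F, B5->T, B5->T, B5->T, B5->F; covers B1=T, B2=E, B3=S, B4=F, B5=T, B5=F
union over the pool: B1=T, B2=S, B2=E, B3=S, B3=E, B4=T, B4=F, B5=T, B5=F
uncovered (1 of 10): B1=F
Answer: B1=F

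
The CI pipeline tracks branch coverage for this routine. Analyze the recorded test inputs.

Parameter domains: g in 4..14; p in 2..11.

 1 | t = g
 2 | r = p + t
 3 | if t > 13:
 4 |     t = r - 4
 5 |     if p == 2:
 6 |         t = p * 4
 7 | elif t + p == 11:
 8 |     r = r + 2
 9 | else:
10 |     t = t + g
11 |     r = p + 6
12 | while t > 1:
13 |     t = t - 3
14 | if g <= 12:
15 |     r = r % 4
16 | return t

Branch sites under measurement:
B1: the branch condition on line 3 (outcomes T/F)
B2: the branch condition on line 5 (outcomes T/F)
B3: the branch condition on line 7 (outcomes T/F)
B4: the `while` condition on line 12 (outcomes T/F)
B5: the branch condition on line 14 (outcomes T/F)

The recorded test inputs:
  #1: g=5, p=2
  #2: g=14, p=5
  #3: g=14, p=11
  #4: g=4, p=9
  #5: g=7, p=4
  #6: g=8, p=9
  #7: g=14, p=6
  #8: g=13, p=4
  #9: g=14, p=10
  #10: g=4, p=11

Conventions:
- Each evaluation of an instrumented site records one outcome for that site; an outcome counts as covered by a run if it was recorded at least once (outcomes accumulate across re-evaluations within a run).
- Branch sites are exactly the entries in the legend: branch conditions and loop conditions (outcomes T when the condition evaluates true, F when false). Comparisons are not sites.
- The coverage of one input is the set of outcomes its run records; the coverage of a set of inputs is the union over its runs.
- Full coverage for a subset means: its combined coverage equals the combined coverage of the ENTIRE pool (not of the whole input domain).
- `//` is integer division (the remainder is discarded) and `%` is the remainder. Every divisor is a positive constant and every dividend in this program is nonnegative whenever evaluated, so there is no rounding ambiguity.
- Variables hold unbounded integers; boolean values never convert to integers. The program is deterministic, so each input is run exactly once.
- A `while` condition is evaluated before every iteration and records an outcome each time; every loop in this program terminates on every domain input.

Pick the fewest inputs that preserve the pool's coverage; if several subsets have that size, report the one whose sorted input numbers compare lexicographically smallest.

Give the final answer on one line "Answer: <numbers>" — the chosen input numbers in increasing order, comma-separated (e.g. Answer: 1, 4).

input #1, g=5, p=2: events B1->F, B3->F, B4->T, B4->T, B4->T, B4->F, B5->T; outcomes B1=F, B3=F, B4=T, B4=F, B5=T
input #2, g=14, p=5: events B1->T, B2->F, B4->T, B4->T, B4->T, B4->T, B4->T, B4->F, B5->F; outcomes B1=T, B2=F, B4=T, B4=F, B5=F
input #3, g=14, p=11: events B1->T, B2->F, B4->T, B4->T, B4->T, B4->T, B4->T, B4->T, B4->T, B4->F, B5->F; outcomes B1=T, B2=F, B4=T, B4=F, B5=F
input #4, g=4, p=9: events B1->F, B3->F, B4->T, B4->T, B4->T, B4->F, B5->T; outcomes B1=F, B3=F, B4=T, B4=F, B5=T
input #5, g=7, p=4: events B1->F, B3->T, B4->T, B4->T, B4->F, B5->T; outcomes B1=F, B3=T, B4=T, B4=F, B5=T
input #6, g=8, p=9: events B1->F, B3->F, B4->T, B4->T, B4->T, B4->T, B4->T, B4->F, B5->T; outcomes B1=F, B3=F, B4=T, B4=F, B5=T
input #7, g=14, p=6: events B1->T, B2->F, B4->T, B4->T, B4->T, B4->T, B4->T, B4->F, B5->F; outcomes B1=T, B2=F, B4=T, B4=F, B5=F
input #8, g=13, p=4: events B1->F, B3->F, B4->T, B4->T, B4->T, B4->T, B4->T, B4->T, B4->T, B4->T, B4->T, B4->F, B5->F; outcomes B1=F, B3=F, B4=T, B4=F, B5=F
input #9, g=14, p=10: events B1->T, B2->F, B4->T, B4->T, B4->T, B4->T, B4->T, B4->T, B4->T, B4->F, B5->F; outcomes B1=T, B2=F, B4=T, B4=F, B5=F
input #10, g=4, p=11: events B1->F, B3->F, B4->T, B4->T, B4->T, B4->F, B5->T; outcomes B1=F, B3=F, B4=T, B4=F, B5=T
together the pool reaches 9 outcomes: B1=T, B1=F, B2=F, B3=T, B3=F, B4=T, B4=F, B5=T, B5=F
size 1 is not enough: best union over all size-1 subsets is 5/9
size 2 is not enough: best union over all size-2 subsets is 8/9
at size 3, {1, 2, 5} reaches all 9 outcomes; every lexicographically earlier size-3 subset fails

Answer: 1, 2, 5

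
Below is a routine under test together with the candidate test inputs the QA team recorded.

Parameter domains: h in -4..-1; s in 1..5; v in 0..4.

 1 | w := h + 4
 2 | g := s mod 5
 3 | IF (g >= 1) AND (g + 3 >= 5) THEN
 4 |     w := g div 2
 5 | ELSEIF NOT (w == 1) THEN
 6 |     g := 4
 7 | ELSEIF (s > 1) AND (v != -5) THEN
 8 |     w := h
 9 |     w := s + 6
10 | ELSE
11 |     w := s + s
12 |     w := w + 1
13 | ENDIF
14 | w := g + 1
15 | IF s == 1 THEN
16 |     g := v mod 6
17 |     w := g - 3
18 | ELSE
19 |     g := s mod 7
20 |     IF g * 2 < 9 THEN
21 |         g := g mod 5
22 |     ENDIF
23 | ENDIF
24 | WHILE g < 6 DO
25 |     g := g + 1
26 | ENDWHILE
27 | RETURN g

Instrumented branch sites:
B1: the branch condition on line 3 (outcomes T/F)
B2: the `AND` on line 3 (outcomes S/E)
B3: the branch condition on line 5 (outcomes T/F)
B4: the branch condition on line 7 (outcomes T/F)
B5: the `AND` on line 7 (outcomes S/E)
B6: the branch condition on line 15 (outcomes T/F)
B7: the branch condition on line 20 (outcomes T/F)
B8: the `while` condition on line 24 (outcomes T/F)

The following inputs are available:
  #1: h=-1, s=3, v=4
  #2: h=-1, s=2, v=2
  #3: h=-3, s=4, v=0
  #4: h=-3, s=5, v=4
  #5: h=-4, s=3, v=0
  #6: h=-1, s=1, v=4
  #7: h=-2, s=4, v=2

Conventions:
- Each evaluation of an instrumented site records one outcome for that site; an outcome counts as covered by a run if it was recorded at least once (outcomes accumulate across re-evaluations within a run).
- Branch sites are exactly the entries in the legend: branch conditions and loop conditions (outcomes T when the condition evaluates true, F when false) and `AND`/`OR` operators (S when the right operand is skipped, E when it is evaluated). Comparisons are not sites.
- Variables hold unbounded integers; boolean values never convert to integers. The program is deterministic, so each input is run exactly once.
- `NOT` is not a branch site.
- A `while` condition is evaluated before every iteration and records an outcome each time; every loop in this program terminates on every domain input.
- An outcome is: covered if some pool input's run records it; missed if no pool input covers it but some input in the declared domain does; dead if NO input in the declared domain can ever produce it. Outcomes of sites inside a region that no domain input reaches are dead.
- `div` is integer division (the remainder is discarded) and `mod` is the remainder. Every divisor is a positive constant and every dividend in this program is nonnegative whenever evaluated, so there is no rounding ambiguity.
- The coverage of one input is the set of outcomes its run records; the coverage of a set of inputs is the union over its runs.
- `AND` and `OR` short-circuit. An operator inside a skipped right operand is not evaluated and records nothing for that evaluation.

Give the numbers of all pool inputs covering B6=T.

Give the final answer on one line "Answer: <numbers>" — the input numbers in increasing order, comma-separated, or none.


input #1 (h=-1, s=3, v=4): does not record B6=T
input #2 (h=-1, s=2, v=2): does not record B6=T
input #3 (h=-3, s=4, v=0): does not record B6=T
input #4 (h=-3, s=5, v=4): does not record B6=T
input #5 (h=-4, s=3, v=0): does not record B6=T
input #6 (h=-1, s=1, v=4): records B6=T
input #7 (h=-2, s=4, v=2): does not record B6=T
Answer: 6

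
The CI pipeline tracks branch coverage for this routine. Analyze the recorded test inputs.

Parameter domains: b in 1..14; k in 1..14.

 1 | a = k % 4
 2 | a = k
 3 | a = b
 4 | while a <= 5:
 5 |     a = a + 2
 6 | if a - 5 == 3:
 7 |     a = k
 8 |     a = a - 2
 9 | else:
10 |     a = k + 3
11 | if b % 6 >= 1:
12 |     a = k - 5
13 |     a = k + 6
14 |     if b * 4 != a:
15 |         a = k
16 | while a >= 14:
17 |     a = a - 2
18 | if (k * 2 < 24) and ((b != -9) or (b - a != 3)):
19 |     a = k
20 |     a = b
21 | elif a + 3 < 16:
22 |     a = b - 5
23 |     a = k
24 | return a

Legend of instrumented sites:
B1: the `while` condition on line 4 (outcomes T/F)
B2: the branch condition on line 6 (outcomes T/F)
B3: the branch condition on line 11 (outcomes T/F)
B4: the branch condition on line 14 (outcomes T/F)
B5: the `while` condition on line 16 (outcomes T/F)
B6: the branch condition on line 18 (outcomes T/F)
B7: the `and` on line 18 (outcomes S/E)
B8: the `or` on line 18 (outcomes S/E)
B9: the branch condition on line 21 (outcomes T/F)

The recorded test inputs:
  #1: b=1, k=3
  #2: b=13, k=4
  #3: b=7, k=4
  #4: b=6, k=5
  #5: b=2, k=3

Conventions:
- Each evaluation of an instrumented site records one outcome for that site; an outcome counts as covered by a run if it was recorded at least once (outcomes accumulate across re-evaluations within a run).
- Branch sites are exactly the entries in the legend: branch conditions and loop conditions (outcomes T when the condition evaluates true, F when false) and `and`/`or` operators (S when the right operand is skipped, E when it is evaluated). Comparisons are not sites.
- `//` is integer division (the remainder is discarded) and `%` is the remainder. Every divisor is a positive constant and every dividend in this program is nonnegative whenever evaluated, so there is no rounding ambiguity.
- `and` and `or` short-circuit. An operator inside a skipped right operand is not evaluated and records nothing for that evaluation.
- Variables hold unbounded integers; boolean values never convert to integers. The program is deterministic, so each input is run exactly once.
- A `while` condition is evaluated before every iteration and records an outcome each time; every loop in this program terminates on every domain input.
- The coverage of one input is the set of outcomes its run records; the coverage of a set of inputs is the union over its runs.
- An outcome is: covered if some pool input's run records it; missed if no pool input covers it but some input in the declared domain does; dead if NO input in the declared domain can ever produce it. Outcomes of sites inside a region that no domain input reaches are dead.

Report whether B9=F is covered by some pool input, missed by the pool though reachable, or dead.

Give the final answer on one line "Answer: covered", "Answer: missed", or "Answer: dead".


no pool input records B9=F
but domain input (b=1, k=13) does record it -> reachable, so missed
Answer: missed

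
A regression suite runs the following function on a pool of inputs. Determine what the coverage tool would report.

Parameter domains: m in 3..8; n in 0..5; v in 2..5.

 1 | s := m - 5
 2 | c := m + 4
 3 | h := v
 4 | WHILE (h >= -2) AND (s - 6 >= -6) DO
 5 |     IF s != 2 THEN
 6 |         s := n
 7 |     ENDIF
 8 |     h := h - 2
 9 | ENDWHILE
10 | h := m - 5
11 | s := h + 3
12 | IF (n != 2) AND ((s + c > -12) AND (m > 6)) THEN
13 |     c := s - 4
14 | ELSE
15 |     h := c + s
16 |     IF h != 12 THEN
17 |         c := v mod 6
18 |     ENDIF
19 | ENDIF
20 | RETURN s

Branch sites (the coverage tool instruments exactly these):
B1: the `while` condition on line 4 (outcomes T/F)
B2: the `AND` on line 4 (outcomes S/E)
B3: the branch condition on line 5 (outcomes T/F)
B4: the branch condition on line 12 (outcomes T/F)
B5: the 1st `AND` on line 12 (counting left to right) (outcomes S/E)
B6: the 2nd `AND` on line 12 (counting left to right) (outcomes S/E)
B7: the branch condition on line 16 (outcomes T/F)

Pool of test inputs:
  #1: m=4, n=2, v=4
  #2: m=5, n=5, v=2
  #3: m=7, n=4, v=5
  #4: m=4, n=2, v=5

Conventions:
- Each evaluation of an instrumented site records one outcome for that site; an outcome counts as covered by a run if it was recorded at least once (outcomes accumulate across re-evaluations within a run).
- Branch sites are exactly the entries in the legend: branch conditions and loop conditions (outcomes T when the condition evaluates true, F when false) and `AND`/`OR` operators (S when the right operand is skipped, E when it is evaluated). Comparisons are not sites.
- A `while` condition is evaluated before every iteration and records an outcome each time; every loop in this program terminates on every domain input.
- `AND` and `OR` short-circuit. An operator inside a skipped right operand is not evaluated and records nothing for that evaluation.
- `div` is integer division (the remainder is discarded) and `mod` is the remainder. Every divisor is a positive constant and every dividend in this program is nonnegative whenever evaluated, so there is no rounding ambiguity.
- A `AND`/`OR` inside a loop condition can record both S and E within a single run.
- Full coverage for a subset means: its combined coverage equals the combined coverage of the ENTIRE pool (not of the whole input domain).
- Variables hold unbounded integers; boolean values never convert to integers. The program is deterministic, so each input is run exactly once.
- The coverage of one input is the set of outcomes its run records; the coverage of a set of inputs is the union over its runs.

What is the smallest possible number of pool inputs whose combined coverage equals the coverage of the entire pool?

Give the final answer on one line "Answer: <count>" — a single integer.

input #1, m=4, n=2, v=4: outcomes B1=F, B2=E, B4=F, B5=S, B7=T
input #2, m=5, n=5, v=2: outcomes B1=T, B1=F, B2=S, B2=E, B3=T, B4=F, B5=E, B6=E, B7=F
input #3, m=7, n=4, v=5: outcomes B1=T, B1=F, B2=S, B2=E, B3=F, B4=T, B5=E, B6=E
input #4, m=4, n=2, v=5: outcomes B1=F, B2=E, B4=F, B5=S, B7=T
pool-wide coverage (13 outcomes): B1=T, B1=F, B2=S, B2=E, B3=T, B3=F, B4=T, B4=F, B5=S, B5=E, B6=E, B7=T, B7=F
no size-1 subset reaches all 13 outcomes (best union: 9/13)
no size-2 subset reaches all 13 outcomes (best union: 11/13)
size 3: inputs {1, 2, 3} cover all 13 outcomes, and no lexicographically smaller subset of this size does

Answer: 3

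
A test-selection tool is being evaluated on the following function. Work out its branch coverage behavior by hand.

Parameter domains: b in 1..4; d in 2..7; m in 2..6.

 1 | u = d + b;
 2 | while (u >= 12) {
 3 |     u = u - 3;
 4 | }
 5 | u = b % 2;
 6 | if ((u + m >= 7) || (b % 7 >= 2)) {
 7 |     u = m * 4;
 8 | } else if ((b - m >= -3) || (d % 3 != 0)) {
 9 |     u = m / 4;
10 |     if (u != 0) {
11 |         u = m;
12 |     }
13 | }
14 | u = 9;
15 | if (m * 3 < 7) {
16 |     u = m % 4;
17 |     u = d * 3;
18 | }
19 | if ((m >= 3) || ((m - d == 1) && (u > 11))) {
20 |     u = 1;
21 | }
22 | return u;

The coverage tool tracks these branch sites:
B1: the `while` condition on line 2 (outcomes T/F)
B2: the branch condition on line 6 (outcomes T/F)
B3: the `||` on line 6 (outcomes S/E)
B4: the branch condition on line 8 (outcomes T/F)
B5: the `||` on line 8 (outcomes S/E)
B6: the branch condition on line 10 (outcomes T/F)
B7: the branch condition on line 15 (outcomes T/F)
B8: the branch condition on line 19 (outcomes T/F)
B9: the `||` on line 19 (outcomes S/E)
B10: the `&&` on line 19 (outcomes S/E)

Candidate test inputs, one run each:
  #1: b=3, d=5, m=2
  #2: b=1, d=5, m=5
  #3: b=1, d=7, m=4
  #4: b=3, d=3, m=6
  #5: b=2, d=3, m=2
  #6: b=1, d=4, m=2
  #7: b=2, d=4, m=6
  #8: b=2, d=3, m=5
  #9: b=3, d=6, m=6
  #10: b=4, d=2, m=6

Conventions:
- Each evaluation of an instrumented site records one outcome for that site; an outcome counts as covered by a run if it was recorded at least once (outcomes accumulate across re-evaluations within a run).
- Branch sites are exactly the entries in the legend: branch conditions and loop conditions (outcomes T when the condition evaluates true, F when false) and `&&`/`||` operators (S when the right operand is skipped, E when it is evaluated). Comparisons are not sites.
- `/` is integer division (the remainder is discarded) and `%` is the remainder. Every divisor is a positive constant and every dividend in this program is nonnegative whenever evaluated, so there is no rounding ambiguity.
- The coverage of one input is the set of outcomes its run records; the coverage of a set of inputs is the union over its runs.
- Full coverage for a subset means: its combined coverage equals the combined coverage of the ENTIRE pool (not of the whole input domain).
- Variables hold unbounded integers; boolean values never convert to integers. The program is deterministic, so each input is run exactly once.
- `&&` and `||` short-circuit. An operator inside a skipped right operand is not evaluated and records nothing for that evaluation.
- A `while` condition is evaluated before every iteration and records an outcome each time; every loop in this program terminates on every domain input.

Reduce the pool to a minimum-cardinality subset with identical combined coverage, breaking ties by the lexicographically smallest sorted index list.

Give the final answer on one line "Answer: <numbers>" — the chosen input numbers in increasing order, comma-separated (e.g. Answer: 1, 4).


run #1 (b=3, d=5, m=2) runs B1->F, B3->E, B2->T, B7->T, B9->E, B10->S, B8->F; records B1=F, B2=T, B3=E, B7=T, B8=F, B9=E, B10=S
run #2 (b=1, d=5, m=5) runs B1->F, B3->E, B2->F, B5->E, B4->T, B6->T, B7->F, B9->S, B8->T; records B1=F, B2=F, B3=E, B4=T, B5=E, B6=T, B7=F, B8=T, B9=S
run #3 (b=1, d=7, m=4) runs B1->F, B3->E, B2->F, B5->S, B4->T, B6->T, B7->F, B9->S, B8->T; records B1=F, B2=F, B3=E, B4=T, B5=S, B6=T, B7=F, B8=T, B9=S
run #4 (b=3, d=3, m=6) runs B1->F, B3->S, B2->T, B7->F, B9->S, B8->T; records B1=F, B2=T, B3=S, B7=F, B8=T, B9=S
run #5 (b=2, d=3, m=2) runs B1->F, B3->E, B2->T, B7->T, B9->E, B10->S, B8->F; records B1=F, B2=T, B3=E, B7=T, B8=F, B9=E, B10=S
run #6 (b=1, d=4, m=2) runs B1->F, B3->E, B2->F, B5->S, B4->T, B6->F, B7->T, B9->E, B10->S, B8->F; records B1=F, B2=F, B3=E, B4=T, B5=S, B6=F, B7=T, B8=F, B9=E, B10=S
run #7 (b=2, d=4, m=6) runs B1->F, B3->E, B2->T, B7->F, B9->S, B8->T; records B1=F, B2=T, B3=E, B7=F, B8=T, B9=S
run #8 (b=2, d=3, m=5) runs B1->F, B3->E, B2->T, B7->F, B9->S, B8->T; records B1=F, B2=T, B3=E, B7=F, B8=T, B9=S
run #9 (b=3, d=6, m=6) runs B1->F, B3->S, B2->T, B7->F, B9->S, B8->T; records B1=F, B2=T, B3=S, B7=F, B8=T, B9=S
run #10 (b=4, d=2, m=6) runs B1->F, B3->E, B2->T, B7->F, B9->S, B8->T; records B1=F, B2=T, B3=E, B7=F, B8=T, B9=S
together the pool reaches 17 outcomes: B1=F, B2=T, B2=F, B3=S, B3=E, B4=T, B5=S, B5=E, B6=T, B6=F, B7=T, B7=F, B8=T, B8=F, B9=S, B9=E, B10=S
size 1 is not enough: best union over all size-1 subsets is 10/17
size 2 is not enough: best union over all size-2 subsets is 15/17
at size 3, {2, 4, 6} reaches all 17 outcomes; every lexicographically earlier size-3 subset fails
Answer: 2, 4, 6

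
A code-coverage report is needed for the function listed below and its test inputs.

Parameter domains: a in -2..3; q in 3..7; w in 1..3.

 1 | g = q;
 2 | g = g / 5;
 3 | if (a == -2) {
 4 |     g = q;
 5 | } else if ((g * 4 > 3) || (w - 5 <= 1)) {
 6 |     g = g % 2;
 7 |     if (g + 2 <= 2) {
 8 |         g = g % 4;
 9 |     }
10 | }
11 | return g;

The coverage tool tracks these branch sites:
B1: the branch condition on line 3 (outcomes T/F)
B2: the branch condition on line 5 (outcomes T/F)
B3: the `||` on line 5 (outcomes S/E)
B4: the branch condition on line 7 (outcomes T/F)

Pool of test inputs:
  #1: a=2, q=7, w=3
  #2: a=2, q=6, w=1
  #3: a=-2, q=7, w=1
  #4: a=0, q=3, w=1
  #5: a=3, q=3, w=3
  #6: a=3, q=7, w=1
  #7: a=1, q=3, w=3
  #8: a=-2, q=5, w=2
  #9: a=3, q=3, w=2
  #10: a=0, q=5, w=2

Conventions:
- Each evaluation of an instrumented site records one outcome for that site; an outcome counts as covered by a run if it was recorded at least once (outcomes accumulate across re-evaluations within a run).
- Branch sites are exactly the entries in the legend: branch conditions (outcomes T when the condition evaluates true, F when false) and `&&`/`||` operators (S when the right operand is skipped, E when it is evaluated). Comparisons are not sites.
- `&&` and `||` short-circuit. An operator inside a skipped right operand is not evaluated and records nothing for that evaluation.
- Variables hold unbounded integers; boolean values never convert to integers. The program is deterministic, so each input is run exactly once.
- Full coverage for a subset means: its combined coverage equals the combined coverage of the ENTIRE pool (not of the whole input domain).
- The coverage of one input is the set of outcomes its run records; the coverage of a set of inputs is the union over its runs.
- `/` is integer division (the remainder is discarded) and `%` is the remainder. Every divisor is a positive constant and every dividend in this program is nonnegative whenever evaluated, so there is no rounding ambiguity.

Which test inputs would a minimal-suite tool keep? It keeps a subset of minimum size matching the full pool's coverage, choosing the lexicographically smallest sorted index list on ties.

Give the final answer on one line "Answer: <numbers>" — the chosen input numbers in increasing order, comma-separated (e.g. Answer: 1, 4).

run #1 (a=2, q=7, w=3) records B1=F, B2=T, B3=S, B4=F
run #2 (a=2, q=6, w=1) records B1=F, B2=T, B3=S, B4=F
run #3 (a=-2, q=7, w=1) records B1=T
run #4 (a=0, q=3, w=1) records B1=F, B2=T, B3=E, B4=T
run #5 (a=3, q=3, w=3) records B1=F, B2=T, B3=E, B4=T
run #6 (a=3, q=7, w=1) records B1=F, B2=T, B3=S, B4=F
run #7 (a=1, q=3, w=3) records B1=F, B2=T, B3=E, B4=T
run #8 (a=-2, q=5, w=2) records B1=T
run #9 (a=3, q=3, w=2) records B1=F, B2=T, B3=E, B4=T
run #10 (a=0, q=5, w=2) records B1=F, B2=T, B3=S, B4=F
together the pool reaches 7 outcomes: B1=T, B1=F, B2=T, B3=S, B3=E, B4=T, B4=F
checked all size-1 subsets: none covers 7 outcomes (max 4/7)
checked all size-2 subsets: none covers 7 outcomes (max 6/7)
at size 3, {1, 3, 4} reaches all 7 outcomes; every lexicographically earlier size-3 subset fails

Answer: 1, 3, 4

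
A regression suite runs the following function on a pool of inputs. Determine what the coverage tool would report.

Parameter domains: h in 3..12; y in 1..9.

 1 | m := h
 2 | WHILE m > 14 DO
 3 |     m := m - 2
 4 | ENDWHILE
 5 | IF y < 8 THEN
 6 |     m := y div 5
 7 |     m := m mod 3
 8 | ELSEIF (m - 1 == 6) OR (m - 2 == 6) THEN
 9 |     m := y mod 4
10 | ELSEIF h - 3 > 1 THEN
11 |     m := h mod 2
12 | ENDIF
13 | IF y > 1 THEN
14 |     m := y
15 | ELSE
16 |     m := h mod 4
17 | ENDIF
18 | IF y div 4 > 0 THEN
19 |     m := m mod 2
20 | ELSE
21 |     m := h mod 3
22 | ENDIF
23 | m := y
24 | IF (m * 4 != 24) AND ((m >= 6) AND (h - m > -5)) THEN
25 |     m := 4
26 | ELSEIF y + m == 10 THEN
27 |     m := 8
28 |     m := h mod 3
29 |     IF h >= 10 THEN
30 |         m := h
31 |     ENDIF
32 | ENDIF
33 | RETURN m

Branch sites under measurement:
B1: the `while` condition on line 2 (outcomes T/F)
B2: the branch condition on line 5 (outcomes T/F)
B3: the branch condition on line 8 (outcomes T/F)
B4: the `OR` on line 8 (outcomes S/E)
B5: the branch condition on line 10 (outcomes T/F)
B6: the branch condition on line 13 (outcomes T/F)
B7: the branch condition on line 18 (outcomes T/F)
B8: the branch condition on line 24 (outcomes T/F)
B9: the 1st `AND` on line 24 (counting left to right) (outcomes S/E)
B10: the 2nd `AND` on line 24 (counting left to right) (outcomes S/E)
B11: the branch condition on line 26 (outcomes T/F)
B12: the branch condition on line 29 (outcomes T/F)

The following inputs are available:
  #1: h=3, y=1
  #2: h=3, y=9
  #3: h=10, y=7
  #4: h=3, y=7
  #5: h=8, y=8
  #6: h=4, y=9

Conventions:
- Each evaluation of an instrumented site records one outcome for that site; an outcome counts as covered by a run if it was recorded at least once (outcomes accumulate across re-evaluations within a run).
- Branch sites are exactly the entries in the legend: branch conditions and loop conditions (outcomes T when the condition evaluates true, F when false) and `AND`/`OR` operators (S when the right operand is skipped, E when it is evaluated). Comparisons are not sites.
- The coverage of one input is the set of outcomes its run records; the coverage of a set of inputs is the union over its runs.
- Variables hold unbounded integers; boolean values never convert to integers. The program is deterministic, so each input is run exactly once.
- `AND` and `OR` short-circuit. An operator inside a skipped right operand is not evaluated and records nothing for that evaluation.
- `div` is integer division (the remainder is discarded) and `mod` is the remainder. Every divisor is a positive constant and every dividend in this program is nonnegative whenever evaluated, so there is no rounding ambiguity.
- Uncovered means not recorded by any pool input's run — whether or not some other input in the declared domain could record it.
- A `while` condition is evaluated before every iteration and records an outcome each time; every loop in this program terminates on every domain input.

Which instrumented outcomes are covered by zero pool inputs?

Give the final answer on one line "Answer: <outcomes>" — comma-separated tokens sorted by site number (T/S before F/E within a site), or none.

test 1 (h=3, y=1) fires B1->F, B2->T, B6->F, B7->F, B9->E, B10->S, B8->F, B11->F; hits B1=F, B2=T, B6=F, B7=F, B8=F, B9=E, B10=S, B11=F
test 2 (h=3, y=9) fires B1->F, B2->F, B4->E, B3->F, B5->F, B6->T, B7->T, B9->E, B10->E, B8->F, B11->F; hits B1=F, B2=F, B3=F, B4=E, B5=F, B6=T, B7=T, B8=F, B9=E, B10=E, B11=F
test 3 (h=10, y=7) fires B1->F, B2->T, B6->T, B7->T, B9->E, B10->E, B8->T; hits B1=F, B2=T, B6=T, B7=T, B8=T, B9=E, B10=E
test 4 (h=3, y=7) fires B1->F, B2->T, B6->T, B7->T, B9->E, B10->E, B8->T; hits B1=F, B2=T, B6=T, B7=T, B8=T, B9=E, B10=E
test 5 (h=8, y=8) fires B1->F, B2->F, B4->E, B3->T, B6->T, B7->T, B9->E, B10->E, B8->T; hits B1=F, B2=F, B3=T, B4=E, B6=T, B7=T, B8=T, B9=E, B10=E
test 6 (h=4, y=9) fires B1->F, B2->F, B4->E, B3->F, B5->F, B6->T, B7->T, B9->E, B10->E, B8->F, B11->F; hits B1=F, B2=F, B3=F, B4=E, B5=F, B6=T, B7=T, B8=F, B9=E, B10=E, B11=F
union over the pool: B1=F, B2=T, B2=F, B3=T, B3=F, B4=E, B5=F, B6=T, B6=F, B7=T, B7=F, B8=T, B8=F, B9=E, B10=S, B10=E, B11=F
uncovered (7 of 24): B1=T, B4=S, B5=T, B9=S, B11=T, B12=T, B12=F

Answer: B1=T, B4=S, B5=T, B9=S, B11=T, B12=T, B12=F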